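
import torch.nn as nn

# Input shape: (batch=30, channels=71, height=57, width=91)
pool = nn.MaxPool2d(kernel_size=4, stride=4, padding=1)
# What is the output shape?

Input shape: (30, 71, 57, 91)
Output shape: (30, 71, 14, 23)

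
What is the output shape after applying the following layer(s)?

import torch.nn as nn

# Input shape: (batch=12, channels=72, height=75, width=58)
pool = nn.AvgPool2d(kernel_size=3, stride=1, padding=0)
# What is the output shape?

Input shape: (12, 72, 75, 58)
Output shape: (12, 72, 73, 56)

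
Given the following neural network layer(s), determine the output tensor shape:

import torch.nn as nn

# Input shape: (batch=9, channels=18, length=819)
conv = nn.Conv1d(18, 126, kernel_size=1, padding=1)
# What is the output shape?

Input shape: (9, 18, 819)
Output shape: (9, 126, 821)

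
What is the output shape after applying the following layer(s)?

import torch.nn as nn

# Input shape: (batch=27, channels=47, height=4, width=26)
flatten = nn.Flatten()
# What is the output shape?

Input shape: (27, 47, 4, 26)
Output shape: (27, 4888)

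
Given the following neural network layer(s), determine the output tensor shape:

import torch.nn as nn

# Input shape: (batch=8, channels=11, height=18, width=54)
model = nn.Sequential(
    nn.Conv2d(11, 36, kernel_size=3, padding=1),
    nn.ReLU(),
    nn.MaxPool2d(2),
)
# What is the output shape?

Input shape: (8, 11, 18, 54)
  -> after Conv2d: (8, 36, 18, 54)
  -> after ReLU: (8, 36, 18, 54)
Output shape: (8, 36, 9, 27)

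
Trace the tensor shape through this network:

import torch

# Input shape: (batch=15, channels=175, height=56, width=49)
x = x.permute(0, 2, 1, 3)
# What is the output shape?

Input shape: (15, 175, 56, 49)
Output shape: (15, 56, 175, 49)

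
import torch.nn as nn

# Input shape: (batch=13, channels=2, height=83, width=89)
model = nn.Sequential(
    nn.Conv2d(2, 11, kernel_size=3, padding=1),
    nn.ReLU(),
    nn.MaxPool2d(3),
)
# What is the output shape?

Input shape: (13, 2, 83, 89)
  -> after Conv2d: (13, 11, 83, 89)
  -> after ReLU: (13, 11, 83, 89)
Output shape: (13, 11, 27, 29)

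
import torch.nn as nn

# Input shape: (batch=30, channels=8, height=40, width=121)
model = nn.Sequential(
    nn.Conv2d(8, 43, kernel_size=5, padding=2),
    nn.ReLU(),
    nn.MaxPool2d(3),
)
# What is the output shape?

Input shape: (30, 8, 40, 121)
  -> after Conv2d: (30, 43, 40, 121)
  -> after ReLU: (30, 43, 40, 121)
Output shape: (30, 43, 13, 40)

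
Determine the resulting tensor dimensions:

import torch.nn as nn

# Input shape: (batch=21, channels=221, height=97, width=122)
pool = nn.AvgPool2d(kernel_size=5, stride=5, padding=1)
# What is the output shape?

Input shape: (21, 221, 97, 122)
Output shape: (21, 221, 19, 24)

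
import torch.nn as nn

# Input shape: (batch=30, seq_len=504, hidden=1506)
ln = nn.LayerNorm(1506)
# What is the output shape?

Input shape: (30, 504, 1506)
Output shape: (30, 504, 1506)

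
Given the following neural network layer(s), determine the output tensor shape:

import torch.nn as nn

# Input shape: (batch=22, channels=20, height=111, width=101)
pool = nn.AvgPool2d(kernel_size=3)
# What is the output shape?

Input shape: (22, 20, 111, 101)
Output shape: (22, 20, 37, 33)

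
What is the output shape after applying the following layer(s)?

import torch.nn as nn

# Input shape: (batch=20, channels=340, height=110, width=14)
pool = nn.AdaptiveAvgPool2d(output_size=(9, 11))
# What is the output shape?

Input shape: (20, 340, 110, 14)
Output shape: (20, 340, 9, 11)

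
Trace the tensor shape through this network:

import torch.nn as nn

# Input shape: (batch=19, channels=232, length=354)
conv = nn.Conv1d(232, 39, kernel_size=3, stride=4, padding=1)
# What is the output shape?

Input shape: (19, 232, 354)
Output shape: (19, 39, 89)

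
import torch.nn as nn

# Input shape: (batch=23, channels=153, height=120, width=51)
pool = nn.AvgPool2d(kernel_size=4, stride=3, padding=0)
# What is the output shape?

Input shape: (23, 153, 120, 51)
Output shape: (23, 153, 39, 16)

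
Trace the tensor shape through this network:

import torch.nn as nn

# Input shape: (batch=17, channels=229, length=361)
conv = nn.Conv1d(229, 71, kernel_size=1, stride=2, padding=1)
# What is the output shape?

Input shape: (17, 229, 361)
Output shape: (17, 71, 182)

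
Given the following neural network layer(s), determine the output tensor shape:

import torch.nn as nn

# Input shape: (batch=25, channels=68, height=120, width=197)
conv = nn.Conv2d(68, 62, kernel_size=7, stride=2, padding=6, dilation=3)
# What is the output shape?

Input shape: (25, 68, 120, 197)
Output shape: (25, 62, 57, 96)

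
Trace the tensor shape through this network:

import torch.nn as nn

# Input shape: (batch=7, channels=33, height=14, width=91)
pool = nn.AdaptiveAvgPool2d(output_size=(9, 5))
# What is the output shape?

Input shape: (7, 33, 14, 91)
Output shape: (7, 33, 9, 5)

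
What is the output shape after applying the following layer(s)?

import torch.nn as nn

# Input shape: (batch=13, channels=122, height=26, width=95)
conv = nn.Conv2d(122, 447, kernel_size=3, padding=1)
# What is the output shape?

Input shape: (13, 122, 26, 95)
Output shape: (13, 447, 26, 95)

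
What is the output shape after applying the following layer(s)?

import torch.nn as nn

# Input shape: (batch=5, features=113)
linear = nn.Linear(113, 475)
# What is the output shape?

Input shape: (5, 113)
Output shape: (5, 475)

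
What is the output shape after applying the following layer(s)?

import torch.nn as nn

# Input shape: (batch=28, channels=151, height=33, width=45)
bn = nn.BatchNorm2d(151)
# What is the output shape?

Input shape: (28, 151, 33, 45)
Output shape: (28, 151, 33, 45)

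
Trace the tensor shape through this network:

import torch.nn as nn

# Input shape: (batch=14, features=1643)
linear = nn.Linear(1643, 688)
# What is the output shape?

Input shape: (14, 1643)
Output shape: (14, 688)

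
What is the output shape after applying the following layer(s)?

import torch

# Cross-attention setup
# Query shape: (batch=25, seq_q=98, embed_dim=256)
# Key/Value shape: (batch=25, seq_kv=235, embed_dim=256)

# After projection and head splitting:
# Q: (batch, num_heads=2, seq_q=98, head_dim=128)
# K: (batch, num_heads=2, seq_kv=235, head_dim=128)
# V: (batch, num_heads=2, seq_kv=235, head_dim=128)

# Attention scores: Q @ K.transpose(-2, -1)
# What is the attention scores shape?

Input shape: (25, 98, 256)
Output shape: (25, 2, 98, 235)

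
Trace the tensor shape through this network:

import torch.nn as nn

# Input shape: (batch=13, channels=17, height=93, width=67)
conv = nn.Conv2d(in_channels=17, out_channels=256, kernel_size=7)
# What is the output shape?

Input shape: (13, 17, 93, 67)
Output shape: (13, 256, 87, 61)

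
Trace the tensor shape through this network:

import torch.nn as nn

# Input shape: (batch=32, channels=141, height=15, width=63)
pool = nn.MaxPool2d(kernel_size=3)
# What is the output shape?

Input shape: (32, 141, 15, 63)
Output shape: (32, 141, 5, 21)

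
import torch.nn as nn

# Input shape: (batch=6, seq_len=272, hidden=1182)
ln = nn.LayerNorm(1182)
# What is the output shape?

Input shape: (6, 272, 1182)
Output shape: (6, 272, 1182)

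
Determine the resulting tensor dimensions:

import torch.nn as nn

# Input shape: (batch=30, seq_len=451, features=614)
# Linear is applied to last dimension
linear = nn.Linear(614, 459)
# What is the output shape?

Input shape: (30, 451, 614)
Output shape: (30, 451, 459)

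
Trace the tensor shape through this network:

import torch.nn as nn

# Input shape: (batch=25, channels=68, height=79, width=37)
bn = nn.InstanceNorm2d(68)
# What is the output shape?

Input shape: (25, 68, 79, 37)
Output shape: (25, 68, 79, 37)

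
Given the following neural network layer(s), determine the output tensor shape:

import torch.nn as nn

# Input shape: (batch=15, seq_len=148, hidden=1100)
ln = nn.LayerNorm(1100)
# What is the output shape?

Input shape: (15, 148, 1100)
Output shape: (15, 148, 1100)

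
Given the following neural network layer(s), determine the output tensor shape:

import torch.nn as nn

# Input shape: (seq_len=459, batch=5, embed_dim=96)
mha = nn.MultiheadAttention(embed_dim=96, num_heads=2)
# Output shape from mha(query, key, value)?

Input shape: (459, 5, 96)
Output shape: (459, 5, 96)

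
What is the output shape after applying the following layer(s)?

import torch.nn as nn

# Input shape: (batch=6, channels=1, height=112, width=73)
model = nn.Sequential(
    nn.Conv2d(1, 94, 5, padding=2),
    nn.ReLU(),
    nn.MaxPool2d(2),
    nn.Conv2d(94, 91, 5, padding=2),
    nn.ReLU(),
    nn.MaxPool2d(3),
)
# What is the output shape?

Input shape: (6, 1, 112, 73)
  -> after first Conv2d: (6, 94, 112, 73)
  -> after first MaxPool2d: (6, 94, 56, 36)
  -> after second Conv2d: (6, 91, 56, 36)
Output shape: (6, 91, 18, 12)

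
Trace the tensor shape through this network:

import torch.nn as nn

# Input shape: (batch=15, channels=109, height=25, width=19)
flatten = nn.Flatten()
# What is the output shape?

Input shape: (15, 109, 25, 19)
Output shape: (15, 51775)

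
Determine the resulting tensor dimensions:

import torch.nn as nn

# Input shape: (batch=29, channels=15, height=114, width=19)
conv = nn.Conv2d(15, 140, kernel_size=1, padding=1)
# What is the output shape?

Input shape: (29, 15, 114, 19)
Output shape: (29, 140, 116, 21)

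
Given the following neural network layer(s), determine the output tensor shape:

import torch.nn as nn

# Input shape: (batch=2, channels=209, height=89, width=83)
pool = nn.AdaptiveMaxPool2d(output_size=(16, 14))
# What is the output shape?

Input shape: (2, 209, 89, 83)
Output shape: (2, 209, 16, 14)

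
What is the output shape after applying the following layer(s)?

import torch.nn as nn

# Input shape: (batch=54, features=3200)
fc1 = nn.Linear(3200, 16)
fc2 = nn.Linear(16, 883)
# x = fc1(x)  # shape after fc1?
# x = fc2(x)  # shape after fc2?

Input shape: (54, 3200)
  -> after fc1: (54, 16)
Output shape: (54, 883)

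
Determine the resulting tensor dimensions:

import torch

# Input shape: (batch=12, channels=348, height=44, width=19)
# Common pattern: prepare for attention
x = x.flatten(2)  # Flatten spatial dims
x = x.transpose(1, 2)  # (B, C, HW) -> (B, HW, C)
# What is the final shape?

Input shape: (12, 348, 44, 19)
  -> after flatten(2): (12, 348, 836)
Output shape: (12, 836, 348)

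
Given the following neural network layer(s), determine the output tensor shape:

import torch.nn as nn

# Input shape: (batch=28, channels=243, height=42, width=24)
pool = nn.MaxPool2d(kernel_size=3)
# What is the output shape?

Input shape: (28, 243, 42, 24)
Output shape: (28, 243, 14, 8)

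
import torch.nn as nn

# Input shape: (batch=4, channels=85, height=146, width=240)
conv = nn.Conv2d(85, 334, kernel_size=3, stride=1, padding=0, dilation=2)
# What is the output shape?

Input shape: (4, 85, 146, 240)
Output shape: (4, 334, 142, 236)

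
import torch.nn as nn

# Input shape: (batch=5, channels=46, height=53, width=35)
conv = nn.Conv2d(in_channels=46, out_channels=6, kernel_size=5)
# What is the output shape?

Input shape: (5, 46, 53, 35)
Output shape: (5, 6, 49, 31)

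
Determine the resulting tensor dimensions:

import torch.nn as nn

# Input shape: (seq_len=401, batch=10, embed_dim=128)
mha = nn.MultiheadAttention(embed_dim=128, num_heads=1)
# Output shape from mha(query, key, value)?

Input shape: (401, 10, 128)
Output shape: (401, 10, 128)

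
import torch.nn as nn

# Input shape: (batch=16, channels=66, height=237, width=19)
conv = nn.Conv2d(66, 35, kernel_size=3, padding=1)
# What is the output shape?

Input shape: (16, 66, 237, 19)
Output shape: (16, 35, 237, 19)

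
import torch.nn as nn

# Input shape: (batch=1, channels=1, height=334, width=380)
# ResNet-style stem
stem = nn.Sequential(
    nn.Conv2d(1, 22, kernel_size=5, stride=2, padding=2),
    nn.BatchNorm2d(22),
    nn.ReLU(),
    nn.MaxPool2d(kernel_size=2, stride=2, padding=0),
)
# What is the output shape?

Input shape: (1, 1, 334, 380)
  -> after Conv2d 5x5 stride=2: (1, 22, 167, 190)
Output shape: (1, 22, 83, 95)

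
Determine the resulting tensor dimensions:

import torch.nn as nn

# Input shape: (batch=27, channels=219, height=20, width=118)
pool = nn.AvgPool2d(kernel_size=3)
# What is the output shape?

Input shape: (27, 219, 20, 118)
Output shape: (27, 219, 6, 39)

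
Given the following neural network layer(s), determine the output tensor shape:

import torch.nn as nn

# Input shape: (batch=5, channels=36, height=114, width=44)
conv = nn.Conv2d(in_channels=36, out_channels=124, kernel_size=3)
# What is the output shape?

Input shape: (5, 36, 114, 44)
Output shape: (5, 124, 112, 42)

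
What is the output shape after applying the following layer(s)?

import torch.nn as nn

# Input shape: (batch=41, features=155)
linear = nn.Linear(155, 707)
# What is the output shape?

Input shape: (41, 155)
Output shape: (41, 707)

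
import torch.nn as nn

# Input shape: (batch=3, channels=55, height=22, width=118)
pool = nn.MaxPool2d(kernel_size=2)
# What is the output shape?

Input shape: (3, 55, 22, 118)
Output shape: (3, 55, 11, 59)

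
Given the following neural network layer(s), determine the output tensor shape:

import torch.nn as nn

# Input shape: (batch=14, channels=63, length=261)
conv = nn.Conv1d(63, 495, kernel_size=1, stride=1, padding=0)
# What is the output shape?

Input shape: (14, 63, 261)
Output shape: (14, 495, 261)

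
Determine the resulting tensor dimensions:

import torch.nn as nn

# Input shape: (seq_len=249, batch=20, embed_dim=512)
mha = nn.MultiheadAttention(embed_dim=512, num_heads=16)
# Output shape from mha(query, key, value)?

Input shape: (249, 20, 512)
Output shape: (249, 20, 512)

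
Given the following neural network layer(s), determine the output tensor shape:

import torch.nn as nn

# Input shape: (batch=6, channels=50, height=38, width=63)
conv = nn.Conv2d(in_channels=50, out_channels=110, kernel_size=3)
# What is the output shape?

Input shape: (6, 50, 38, 63)
Output shape: (6, 110, 36, 61)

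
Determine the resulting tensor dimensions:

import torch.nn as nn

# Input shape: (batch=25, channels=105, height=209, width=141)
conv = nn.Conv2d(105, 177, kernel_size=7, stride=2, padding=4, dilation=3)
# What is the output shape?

Input shape: (25, 105, 209, 141)
Output shape: (25, 177, 100, 66)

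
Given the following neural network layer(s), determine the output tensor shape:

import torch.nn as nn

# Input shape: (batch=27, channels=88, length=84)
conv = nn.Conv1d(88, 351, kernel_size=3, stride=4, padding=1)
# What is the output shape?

Input shape: (27, 88, 84)
Output shape: (27, 351, 21)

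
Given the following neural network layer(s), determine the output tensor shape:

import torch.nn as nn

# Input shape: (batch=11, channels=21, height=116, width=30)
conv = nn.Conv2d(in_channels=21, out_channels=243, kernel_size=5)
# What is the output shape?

Input shape: (11, 21, 116, 30)
Output shape: (11, 243, 112, 26)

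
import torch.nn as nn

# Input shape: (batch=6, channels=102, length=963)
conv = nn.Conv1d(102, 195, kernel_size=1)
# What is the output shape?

Input shape: (6, 102, 963)
Output shape: (6, 195, 963)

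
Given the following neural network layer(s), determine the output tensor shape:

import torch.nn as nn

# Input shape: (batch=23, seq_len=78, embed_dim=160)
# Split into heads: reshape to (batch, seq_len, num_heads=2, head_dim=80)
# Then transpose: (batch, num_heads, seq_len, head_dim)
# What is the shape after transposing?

Input shape: (23, 78, 160)
  -> after reshape: (23, 78, 2, 80)
Output shape: (23, 2, 78, 80)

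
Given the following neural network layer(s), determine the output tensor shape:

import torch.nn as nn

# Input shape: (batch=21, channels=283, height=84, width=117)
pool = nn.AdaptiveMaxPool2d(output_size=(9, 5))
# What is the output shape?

Input shape: (21, 283, 84, 117)
Output shape: (21, 283, 9, 5)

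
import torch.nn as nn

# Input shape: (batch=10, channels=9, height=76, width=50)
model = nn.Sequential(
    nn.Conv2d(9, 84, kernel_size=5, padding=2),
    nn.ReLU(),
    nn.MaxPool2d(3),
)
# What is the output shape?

Input shape: (10, 9, 76, 50)
  -> after Conv2d: (10, 84, 76, 50)
  -> after ReLU: (10, 84, 76, 50)
Output shape: (10, 84, 25, 16)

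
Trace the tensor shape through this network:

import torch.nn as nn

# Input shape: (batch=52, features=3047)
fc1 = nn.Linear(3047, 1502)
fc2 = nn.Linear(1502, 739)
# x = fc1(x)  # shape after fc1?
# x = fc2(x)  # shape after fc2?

Input shape: (52, 3047)
  -> after fc1: (52, 1502)
Output shape: (52, 739)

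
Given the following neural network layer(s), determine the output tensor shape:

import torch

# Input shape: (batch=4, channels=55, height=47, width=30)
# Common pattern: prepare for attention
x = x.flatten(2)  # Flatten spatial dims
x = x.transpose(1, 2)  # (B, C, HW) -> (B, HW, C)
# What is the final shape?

Input shape: (4, 55, 47, 30)
  -> after flatten(2): (4, 55, 1410)
Output shape: (4, 1410, 55)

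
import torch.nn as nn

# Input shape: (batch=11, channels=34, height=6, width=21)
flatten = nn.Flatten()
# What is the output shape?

Input shape: (11, 34, 6, 21)
Output shape: (11, 4284)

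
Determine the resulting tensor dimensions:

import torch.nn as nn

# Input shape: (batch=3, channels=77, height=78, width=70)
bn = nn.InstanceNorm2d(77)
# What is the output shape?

Input shape: (3, 77, 78, 70)
Output shape: (3, 77, 78, 70)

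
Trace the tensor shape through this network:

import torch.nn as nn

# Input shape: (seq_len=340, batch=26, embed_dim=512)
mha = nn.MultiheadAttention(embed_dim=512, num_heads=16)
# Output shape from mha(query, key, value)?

Input shape: (340, 26, 512)
Output shape: (340, 26, 512)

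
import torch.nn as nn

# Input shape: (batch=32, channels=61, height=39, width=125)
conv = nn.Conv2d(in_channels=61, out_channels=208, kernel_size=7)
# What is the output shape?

Input shape: (32, 61, 39, 125)
Output shape: (32, 208, 33, 119)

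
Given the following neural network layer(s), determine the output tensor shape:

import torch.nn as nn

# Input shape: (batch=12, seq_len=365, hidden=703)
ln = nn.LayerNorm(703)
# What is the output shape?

Input shape: (12, 365, 703)
Output shape: (12, 365, 703)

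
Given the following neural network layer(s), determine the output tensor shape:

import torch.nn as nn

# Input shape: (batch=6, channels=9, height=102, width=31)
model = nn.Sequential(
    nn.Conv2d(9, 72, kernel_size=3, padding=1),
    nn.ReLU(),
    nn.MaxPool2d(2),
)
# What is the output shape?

Input shape: (6, 9, 102, 31)
  -> after Conv2d: (6, 72, 102, 31)
  -> after ReLU: (6, 72, 102, 31)
Output shape: (6, 72, 51, 15)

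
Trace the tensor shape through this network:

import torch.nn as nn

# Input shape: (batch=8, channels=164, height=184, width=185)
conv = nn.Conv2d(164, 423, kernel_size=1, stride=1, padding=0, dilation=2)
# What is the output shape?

Input shape: (8, 164, 184, 185)
Output shape: (8, 423, 184, 185)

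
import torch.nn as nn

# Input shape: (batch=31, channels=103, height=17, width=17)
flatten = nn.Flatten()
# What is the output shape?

Input shape: (31, 103, 17, 17)
Output shape: (31, 29767)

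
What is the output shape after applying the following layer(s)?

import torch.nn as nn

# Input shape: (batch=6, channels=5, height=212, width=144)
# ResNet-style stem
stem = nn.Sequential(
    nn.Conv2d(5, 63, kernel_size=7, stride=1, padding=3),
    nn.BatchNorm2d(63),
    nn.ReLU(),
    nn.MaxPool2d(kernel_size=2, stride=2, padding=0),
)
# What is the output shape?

Input shape: (6, 5, 212, 144)
  -> after Conv2d 7x7 stride=1: (6, 63, 212, 144)
Output shape: (6, 63, 106, 72)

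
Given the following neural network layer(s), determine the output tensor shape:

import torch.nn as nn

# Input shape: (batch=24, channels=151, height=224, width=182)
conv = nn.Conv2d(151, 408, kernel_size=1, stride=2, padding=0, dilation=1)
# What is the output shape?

Input shape: (24, 151, 224, 182)
Output shape: (24, 408, 112, 91)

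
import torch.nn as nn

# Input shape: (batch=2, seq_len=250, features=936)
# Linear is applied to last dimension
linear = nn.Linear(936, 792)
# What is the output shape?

Input shape: (2, 250, 936)
Output shape: (2, 250, 792)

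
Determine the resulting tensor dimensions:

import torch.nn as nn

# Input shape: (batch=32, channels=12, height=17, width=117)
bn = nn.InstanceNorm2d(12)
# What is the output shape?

Input shape: (32, 12, 17, 117)
Output shape: (32, 12, 17, 117)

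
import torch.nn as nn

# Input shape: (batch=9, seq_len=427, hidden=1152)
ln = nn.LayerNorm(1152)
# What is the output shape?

Input shape: (9, 427, 1152)
Output shape: (9, 427, 1152)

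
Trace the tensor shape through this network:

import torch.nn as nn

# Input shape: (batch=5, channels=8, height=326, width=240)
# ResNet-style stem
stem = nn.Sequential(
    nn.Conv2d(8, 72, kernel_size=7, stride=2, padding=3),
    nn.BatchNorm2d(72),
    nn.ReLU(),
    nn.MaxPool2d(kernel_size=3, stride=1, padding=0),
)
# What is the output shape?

Input shape: (5, 8, 326, 240)
  -> after Conv2d 7x7 stride=2: (5, 72, 163, 120)
Output shape: (5, 72, 161, 118)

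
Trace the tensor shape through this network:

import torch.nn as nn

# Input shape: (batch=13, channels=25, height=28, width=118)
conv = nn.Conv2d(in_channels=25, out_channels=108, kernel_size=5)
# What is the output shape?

Input shape: (13, 25, 28, 118)
Output shape: (13, 108, 24, 114)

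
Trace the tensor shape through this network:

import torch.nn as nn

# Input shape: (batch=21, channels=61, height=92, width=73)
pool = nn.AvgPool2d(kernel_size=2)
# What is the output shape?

Input shape: (21, 61, 92, 73)
Output shape: (21, 61, 46, 36)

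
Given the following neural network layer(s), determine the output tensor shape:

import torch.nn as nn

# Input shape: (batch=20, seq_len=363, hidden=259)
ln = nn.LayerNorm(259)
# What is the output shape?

Input shape: (20, 363, 259)
Output shape: (20, 363, 259)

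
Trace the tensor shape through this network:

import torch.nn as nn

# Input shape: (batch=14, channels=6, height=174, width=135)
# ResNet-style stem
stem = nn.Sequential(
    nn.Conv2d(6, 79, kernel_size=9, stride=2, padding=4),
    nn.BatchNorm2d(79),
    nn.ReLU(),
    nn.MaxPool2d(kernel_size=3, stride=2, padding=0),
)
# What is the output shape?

Input shape: (14, 6, 174, 135)
  -> after Conv2d 9x9 stride=2: (14, 79, 87, 68)
Output shape: (14, 79, 43, 33)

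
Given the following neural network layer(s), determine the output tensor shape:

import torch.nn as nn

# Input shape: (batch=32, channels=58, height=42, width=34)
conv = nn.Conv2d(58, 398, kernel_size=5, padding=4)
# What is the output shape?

Input shape: (32, 58, 42, 34)
Output shape: (32, 398, 46, 38)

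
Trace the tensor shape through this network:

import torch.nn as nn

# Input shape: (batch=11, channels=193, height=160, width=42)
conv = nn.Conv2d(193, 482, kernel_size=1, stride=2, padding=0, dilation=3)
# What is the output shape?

Input shape: (11, 193, 160, 42)
Output shape: (11, 482, 80, 21)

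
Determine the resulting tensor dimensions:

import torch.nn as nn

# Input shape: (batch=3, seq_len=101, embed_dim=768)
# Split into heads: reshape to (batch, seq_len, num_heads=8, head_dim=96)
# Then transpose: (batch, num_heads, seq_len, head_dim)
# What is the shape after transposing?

Input shape: (3, 101, 768)
  -> after reshape: (3, 101, 8, 96)
Output shape: (3, 8, 101, 96)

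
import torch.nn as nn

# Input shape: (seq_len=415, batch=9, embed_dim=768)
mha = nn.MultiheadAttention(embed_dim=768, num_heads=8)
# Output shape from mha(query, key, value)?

Input shape: (415, 9, 768)
Output shape: (415, 9, 768)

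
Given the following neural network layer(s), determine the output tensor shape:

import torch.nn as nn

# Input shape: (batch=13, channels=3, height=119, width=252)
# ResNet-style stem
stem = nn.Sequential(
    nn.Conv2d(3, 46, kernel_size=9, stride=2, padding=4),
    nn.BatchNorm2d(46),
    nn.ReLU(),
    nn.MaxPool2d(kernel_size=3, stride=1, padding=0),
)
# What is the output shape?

Input shape: (13, 3, 119, 252)
  -> after Conv2d 9x9 stride=2: (13, 46, 60, 126)
Output shape: (13, 46, 58, 124)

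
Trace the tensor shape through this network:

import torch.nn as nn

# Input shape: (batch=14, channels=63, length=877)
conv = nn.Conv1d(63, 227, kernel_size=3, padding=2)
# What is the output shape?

Input shape: (14, 63, 877)
Output shape: (14, 227, 879)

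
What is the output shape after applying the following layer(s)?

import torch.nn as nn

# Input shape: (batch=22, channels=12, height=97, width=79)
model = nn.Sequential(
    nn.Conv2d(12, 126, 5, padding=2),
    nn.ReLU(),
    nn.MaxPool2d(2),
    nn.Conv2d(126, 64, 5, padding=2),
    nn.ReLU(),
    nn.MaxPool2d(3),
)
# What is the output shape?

Input shape: (22, 12, 97, 79)
  -> after first Conv2d: (22, 126, 97, 79)
  -> after first MaxPool2d: (22, 126, 48, 39)
  -> after second Conv2d: (22, 64, 48, 39)
Output shape: (22, 64, 16, 13)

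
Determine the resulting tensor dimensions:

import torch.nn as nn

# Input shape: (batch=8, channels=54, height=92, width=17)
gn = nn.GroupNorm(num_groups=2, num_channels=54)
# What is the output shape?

Input shape: (8, 54, 92, 17)
Output shape: (8, 54, 92, 17)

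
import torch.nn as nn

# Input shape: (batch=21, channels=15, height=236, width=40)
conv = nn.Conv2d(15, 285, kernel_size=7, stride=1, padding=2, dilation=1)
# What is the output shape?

Input shape: (21, 15, 236, 40)
Output shape: (21, 285, 234, 38)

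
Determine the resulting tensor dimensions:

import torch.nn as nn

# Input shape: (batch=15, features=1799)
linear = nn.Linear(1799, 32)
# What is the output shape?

Input shape: (15, 1799)
Output shape: (15, 32)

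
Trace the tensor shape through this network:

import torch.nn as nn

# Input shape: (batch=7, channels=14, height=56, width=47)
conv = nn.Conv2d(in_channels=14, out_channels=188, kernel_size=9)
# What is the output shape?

Input shape: (7, 14, 56, 47)
Output shape: (7, 188, 48, 39)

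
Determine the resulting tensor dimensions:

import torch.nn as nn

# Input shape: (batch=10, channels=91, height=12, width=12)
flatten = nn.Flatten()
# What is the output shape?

Input shape: (10, 91, 12, 12)
Output shape: (10, 13104)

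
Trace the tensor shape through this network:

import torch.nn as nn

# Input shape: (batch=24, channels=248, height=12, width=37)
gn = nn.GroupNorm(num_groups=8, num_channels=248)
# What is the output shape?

Input shape: (24, 248, 12, 37)
Output shape: (24, 248, 12, 37)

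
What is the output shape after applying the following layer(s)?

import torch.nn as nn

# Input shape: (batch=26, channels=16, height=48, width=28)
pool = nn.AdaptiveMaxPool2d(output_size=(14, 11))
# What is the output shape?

Input shape: (26, 16, 48, 28)
Output shape: (26, 16, 14, 11)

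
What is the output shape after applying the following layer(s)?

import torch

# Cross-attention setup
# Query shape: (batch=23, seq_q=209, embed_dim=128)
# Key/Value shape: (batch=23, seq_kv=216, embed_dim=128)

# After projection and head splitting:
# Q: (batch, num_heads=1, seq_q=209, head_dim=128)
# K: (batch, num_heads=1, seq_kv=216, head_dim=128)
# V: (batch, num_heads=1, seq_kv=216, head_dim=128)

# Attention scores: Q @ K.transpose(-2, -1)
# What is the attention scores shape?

Input shape: (23, 209, 128)
Output shape: (23, 1, 209, 216)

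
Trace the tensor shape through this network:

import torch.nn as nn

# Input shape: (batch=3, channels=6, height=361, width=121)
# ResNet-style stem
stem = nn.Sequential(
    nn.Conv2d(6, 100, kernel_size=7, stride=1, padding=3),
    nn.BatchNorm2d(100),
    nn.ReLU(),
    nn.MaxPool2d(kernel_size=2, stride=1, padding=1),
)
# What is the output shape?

Input shape: (3, 6, 361, 121)
  -> after Conv2d 7x7 stride=1: (3, 100, 361, 121)
Output shape: (3, 100, 362, 122)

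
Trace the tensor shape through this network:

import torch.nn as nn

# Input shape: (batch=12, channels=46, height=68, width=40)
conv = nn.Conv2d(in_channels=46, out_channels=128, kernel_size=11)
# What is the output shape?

Input shape: (12, 46, 68, 40)
Output shape: (12, 128, 58, 30)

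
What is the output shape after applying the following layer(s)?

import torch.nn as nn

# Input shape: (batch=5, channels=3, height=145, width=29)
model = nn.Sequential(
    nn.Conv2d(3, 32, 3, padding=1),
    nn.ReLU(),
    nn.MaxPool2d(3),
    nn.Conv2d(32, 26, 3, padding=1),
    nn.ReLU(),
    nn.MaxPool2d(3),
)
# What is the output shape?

Input shape: (5, 3, 145, 29)
  -> after first Conv2d: (5, 32, 145, 29)
  -> after first MaxPool2d: (5, 32, 48, 9)
  -> after second Conv2d: (5, 26, 48, 9)
Output shape: (5, 26, 16, 3)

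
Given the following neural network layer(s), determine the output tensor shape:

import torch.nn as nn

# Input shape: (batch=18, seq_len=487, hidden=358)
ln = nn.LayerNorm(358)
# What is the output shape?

Input shape: (18, 487, 358)
Output shape: (18, 487, 358)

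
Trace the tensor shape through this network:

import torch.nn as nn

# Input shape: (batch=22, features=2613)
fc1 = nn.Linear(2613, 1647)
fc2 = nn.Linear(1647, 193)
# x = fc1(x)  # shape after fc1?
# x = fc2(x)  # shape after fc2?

Input shape: (22, 2613)
  -> after fc1: (22, 1647)
Output shape: (22, 193)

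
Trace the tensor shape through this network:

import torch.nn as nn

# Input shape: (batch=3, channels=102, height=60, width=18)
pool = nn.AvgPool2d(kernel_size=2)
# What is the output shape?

Input shape: (3, 102, 60, 18)
Output shape: (3, 102, 30, 9)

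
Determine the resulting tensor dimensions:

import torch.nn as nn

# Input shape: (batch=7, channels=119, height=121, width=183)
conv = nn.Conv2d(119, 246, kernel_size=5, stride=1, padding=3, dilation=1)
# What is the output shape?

Input shape: (7, 119, 121, 183)
Output shape: (7, 246, 123, 185)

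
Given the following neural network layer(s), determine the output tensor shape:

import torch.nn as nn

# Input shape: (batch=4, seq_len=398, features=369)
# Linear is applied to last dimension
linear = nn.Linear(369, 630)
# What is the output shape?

Input shape: (4, 398, 369)
Output shape: (4, 398, 630)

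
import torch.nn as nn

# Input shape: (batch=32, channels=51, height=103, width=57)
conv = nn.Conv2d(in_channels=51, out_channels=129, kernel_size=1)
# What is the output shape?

Input shape: (32, 51, 103, 57)
Output shape: (32, 129, 103, 57)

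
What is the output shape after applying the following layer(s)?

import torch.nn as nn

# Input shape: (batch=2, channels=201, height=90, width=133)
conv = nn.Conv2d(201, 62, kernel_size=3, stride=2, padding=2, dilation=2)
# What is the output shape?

Input shape: (2, 201, 90, 133)
Output shape: (2, 62, 45, 67)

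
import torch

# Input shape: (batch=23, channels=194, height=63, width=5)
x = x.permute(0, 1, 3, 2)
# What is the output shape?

Input shape: (23, 194, 63, 5)
Output shape: (23, 194, 5, 63)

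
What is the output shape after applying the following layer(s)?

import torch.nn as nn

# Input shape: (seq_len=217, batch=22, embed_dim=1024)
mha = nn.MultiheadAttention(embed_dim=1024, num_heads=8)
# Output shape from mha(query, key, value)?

Input shape: (217, 22, 1024)
Output shape: (217, 22, 1024)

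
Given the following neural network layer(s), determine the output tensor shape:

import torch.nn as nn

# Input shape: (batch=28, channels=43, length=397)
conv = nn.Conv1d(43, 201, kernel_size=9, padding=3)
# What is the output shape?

Input shape: (28, 43, 397)
Output shape: (28, 201, 395)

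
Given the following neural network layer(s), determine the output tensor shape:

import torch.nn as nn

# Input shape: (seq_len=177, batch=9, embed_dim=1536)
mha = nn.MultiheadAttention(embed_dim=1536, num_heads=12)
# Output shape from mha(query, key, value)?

Input shape: (177, 9, 1536)
Output shape: (177, 9, 1536)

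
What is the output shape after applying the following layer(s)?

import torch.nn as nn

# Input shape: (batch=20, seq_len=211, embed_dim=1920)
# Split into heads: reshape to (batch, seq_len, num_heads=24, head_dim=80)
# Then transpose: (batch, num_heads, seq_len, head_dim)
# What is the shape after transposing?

Input shape: (20, 211, 1920)
  -> after reshape: (20, 211, 24, 80)
Output shape: (20, 24, 211, 80)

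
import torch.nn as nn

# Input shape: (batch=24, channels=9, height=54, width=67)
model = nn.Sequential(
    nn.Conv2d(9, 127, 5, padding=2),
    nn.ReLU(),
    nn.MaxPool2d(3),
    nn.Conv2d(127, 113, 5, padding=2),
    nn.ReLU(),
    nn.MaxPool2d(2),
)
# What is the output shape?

Input shape: (24, 9, 54, 67)
  -> after first Conv2d: (24, 127, 54, 67)
  -> after first MaxPool2d: (24, 127, 18, 22)
  -> after second Conv2d: (24, 113, 18, 22)
Output shape: (24, 113, 9, 11)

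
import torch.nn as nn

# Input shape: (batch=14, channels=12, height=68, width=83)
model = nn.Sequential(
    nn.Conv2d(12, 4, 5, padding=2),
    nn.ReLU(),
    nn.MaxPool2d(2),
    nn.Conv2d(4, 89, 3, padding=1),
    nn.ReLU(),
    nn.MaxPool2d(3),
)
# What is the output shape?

Input shape: (14, 12, 68, 83)
  -> after first Conv2d: (14, 4, 68, 83)
  -> after first MaxPool2d: (14, 4, 34, 41)
  -> after second Conv2d: (14, 89, 34, 41)
Output shape: (14, 89, 11, 13)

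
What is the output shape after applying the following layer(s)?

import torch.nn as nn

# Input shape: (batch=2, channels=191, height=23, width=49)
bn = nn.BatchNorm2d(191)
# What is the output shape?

Input shape: (2, 191, 23, 49)
Output shape: (2, 191, 23, 49)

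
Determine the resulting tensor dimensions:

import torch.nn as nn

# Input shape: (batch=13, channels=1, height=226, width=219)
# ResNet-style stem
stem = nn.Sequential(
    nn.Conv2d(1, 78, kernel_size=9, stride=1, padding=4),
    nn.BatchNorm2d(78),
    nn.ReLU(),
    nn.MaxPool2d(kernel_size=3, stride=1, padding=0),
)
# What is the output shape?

Input shape: (13, 1, 226, 219)
  -> after Conv2d 9x9 stride=1: (13, 78, 226, 219)
Output shape: (13, 78, 224, 217)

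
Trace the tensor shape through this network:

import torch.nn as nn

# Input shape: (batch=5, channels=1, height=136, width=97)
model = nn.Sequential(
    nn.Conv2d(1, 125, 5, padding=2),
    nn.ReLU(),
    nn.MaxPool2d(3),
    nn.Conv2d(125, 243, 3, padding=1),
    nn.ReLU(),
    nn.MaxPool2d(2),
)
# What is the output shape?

Input shape: (5, 1, 136, 97)
  -> after first Conv2d: (5, 125, 136, 97)
  -> after first MaxPool2d: (5, 125, 45, 32)
  -> after second Conv2d: (5, 243, 45, 32)
Output shape: (5, 243, 22, 16)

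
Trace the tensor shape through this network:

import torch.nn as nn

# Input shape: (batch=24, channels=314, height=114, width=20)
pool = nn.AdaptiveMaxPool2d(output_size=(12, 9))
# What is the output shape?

Input shape: (24, 314, 114, 20)
Output shape: (24, 314, 12, 9)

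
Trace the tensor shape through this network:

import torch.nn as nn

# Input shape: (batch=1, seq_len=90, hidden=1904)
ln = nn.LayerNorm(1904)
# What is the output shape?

Input shape: (1, 90, 1904)
Output shape: (1, 90, 1904)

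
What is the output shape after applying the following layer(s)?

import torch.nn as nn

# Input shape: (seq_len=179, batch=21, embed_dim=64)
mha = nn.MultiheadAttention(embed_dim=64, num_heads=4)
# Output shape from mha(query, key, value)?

Input shape: (179, 21, 64)
Output shape: (179, 21, 64)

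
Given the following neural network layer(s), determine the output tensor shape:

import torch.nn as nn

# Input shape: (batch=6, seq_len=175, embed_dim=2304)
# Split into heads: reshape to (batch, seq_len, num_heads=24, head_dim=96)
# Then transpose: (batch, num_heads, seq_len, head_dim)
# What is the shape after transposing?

Input shape: (6, 175, 2304)
  -> after reshape: (6, 175, 24, 96)
Output shape: (6, 24, 175, 96)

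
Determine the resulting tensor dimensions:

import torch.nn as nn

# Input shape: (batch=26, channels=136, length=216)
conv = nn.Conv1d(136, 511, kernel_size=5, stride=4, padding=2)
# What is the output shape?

Input shape: (26, 136, 216)
Output shape: (26, 511, 54)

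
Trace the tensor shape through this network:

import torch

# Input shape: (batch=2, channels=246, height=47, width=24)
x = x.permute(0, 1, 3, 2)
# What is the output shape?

Input shape: (2, 246, 47, 24)
Output shape: (2, 246, 24, 47)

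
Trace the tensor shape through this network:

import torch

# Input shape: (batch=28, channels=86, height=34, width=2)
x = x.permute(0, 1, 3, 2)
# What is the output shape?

Input shape: (28, 86, 34, 2)
Output shape: (28, 86, 2, 34)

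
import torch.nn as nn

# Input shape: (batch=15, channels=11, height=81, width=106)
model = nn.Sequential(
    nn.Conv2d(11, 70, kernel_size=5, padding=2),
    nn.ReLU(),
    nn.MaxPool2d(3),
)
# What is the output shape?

Input shape: (15, 11, 81, 106)
  -> after Conv2d: (15, 70, 81, 106)
  -> after ReLU: (15, 70, 81, 106)
Output shape: (15, 70, 27, 35)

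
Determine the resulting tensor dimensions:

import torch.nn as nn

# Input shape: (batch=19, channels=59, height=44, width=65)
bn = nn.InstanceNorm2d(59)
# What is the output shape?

Input shape: (19, 59, 44, 65)
Output shape: (19, 59, 44, 65)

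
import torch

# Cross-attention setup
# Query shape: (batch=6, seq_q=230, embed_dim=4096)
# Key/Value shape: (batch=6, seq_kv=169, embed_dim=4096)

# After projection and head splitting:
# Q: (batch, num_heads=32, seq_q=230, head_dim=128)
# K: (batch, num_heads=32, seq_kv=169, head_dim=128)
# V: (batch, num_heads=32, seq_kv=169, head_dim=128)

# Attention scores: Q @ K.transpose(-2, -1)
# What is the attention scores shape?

Input shape: (6, 230, 4096)
Output shape: (6, 32, 230, 169)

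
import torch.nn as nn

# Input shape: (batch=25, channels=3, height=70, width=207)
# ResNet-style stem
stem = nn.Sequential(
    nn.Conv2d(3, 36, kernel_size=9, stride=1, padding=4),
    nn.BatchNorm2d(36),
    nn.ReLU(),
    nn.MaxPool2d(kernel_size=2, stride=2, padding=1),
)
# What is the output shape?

Input shape: (25, 3, 70, 207)
  -> after Conv2d 9x9 stride=1: (25, 36, 70, 207)
Output shape: (25, 36, 36, 104)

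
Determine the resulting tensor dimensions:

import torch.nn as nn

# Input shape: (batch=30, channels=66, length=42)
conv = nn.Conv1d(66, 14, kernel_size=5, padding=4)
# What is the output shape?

Input shape: (30, 66, 42)
Output shape: (30, 14, 46)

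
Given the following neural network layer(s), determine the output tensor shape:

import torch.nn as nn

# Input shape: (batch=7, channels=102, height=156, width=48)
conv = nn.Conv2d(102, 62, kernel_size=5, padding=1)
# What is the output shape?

Input shape: (7, 102, 156, 48)
Output shape: (7, 62, 154, 46)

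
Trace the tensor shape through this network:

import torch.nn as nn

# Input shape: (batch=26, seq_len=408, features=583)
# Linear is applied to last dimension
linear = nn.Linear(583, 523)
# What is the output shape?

Input shape: (26, 408, 583)
Output shape: (26, 408, 523)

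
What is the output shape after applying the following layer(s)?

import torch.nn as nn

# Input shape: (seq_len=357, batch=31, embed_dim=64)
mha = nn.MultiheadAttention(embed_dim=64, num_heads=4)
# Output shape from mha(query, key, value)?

Input shape: (357, 31, 64)
Output shape: (357, 31, 64)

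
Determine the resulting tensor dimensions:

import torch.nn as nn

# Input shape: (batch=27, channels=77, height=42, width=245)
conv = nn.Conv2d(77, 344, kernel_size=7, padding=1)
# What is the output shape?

Input shape: (27, 77, 42, 245)
Output shape: (27, 344, 38, 241)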